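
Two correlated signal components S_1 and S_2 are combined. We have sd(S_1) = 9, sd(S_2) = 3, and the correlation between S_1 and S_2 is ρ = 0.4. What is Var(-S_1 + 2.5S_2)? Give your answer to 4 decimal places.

Var(S_1) = (9)² = 81;  Var(S_2) = (3)² = 9
cov(S_1,S_2) = ρ·sd(S_1)·sd(S_2) = 0.4·9·3 = 10.8
Var(-S_1 + 2.5S_2) = (-1)²·Var(S_1) + (2.5)²·Var(S_2) + 2·(-1)·(2.5)·cov(S_1,S_2)
= 1·81 + 6.25·9 + -5·10.8 = 83.25

83.2500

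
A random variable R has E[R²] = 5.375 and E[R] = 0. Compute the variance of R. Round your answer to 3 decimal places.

5.375

Var(R) = 5.375 − (0)² = 5.375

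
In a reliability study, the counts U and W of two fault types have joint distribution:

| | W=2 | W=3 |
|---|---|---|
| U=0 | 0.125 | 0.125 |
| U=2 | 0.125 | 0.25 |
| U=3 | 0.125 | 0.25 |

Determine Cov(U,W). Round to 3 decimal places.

0.078

E[U] = 1.875,  E[W] = 2.625
E[UW] = 5
Cov(U,W) = E[UW] − E[U]E[W] = 5 − (1.875)(2.625) = 0.078125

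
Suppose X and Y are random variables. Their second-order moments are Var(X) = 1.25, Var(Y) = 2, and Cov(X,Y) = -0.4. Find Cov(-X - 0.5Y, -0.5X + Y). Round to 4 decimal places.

Cov(-X - 0.5Y, -0.5X + Y) = (-1)(-0.5)Var(X) + (-0.5)(1)Var(Y) + [(-1)(1) + (-0.5)(-0.5)]Cov(X,Y)
= 0.5·1.25 + -0.5·2 + -0.75·-0.4 = -0.075

-0.0750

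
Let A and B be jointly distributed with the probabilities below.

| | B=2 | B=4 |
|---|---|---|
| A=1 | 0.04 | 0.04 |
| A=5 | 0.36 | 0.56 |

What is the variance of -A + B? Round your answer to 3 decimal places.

2.010

E[A] = 4.68,  E[B] = 3.2,  E[AB] = 15.04
V(A) = 23.08 − (4.68)² = 1.1776;  V(B) = 11.2 − (3.2)² = 0.96
cov(A,B) = 15.04 − (4.68)(3.2) = 0.064
V(-A + B) = (-1)²·1.1776 + (1)²·0.96 + 2·(-1)·(1)·0.064 = 2.0096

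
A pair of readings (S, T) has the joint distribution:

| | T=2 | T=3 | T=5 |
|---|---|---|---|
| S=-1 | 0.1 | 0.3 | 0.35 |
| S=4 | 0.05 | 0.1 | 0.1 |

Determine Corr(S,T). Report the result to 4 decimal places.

E[S] = 0.25,  E[T] = 3.75
E[ST] = 0.75
Cov(S,T) = E[ST] − E[S]E[T] = 0.75 − (0.25)(3.75) = -0.1875
Var(S) = 4.6875,  Var(T) = 1.3875
ρ = -0.1875 / √(4.6875·1.3875) ≈ -0.0735

-0.0735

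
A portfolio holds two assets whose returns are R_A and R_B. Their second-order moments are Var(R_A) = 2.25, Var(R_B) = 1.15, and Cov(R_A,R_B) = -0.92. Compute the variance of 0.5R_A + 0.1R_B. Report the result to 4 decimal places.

Var(0.5R_A + 0.1R_B) = (0.5)²·Var(R_A) + (0.1)²·Var(R_B) + 2·(0.5)·(0.1)·Cov(R_A,R_B)
= 0.25·2.25 + 0.01·1.15 + 0.1·-0.92 = 0.482

0.4820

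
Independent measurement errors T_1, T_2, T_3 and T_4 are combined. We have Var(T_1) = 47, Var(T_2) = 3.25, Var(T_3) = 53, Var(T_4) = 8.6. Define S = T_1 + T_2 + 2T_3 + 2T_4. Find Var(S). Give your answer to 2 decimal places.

By independence, Var(S) = (1)²Var(T_1) + (1)²Var(T_2) + (2)²Var(T_3) + (2)²Var(T_4)
= (1)²·47 + (1)²·3.25 + (2)²·53 + (2)²·8.6 = 296.65

296.65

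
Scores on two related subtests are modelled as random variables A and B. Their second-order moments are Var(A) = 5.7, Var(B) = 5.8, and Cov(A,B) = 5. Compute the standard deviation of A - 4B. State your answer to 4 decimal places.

7.6485

Var(A - 4B) = (1)²·Var(A) + (-4)²·Var(B) + 2·(1)·(-4)·Cov(A,B)
= 1·5.7 + 16·5.8 + -8·5 = 58.5
SD(A - 4B) = √58.5 ≈ 7.6485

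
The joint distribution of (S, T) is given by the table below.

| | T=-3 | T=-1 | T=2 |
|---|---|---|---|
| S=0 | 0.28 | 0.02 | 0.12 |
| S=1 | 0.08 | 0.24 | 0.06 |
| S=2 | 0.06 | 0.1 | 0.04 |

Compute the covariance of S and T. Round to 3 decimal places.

E[S] = 0.78,  E[T] = -1.18
E[ST] = -0.76
cov(S,T) = E[ST] − E[S]E[T] = -0.76 − (0.78)(-1.18) = 0.1604

0.160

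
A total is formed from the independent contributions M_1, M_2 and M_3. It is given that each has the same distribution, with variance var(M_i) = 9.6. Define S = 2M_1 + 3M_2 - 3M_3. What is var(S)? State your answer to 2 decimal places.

211.20

By independence, var(S) = (2)²var(M_1) + (3)²var(M_2) + (-3)²var(M_3)
= (2)²·9.6 + (3)²·9.6 + (-3)²·9.6 = 211.2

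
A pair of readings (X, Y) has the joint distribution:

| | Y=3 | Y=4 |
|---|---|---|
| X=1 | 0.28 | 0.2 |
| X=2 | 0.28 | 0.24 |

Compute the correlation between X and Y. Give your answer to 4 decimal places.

E[X] = 1.52,  E[Y] = 3.44
E[XY] = 5.24
Cov(X,Y) = E[XY] − E[X]E[Y] = 5.24 − (1.52)(3.44) = 0.0112
Var(X) = 0.2496,  Var(Y) = 0.2464
ρ = 0.0112 / √(0.2496·0.2464) ≈ 0.0452

0.0452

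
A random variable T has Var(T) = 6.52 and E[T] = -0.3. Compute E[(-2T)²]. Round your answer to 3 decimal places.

E[-2T] = -2·-0.3 = 0.6
Var(-2T) = (-2)²·6.52 = 26.08
E[(-2T)²] = Var((-2T)) + (E[(-2T)])² = 26.08 + (0.6)² = 26.44

26.440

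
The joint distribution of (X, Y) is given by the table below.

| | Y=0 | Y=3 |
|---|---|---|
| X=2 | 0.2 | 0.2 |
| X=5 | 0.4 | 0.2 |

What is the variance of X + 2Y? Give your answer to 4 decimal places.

9.3600

E[X] = 3.8,  E[Y] = 1.2,  E[XY] = 4.2
Var(X) = 16.6 − (3.8)² = 2.16;  Var(Y) = 3.6 − (1.2)² = 2.16
Cov(X,Y) = 4.2 − (3.8)(1.2) = -0.36
Var(X + 2Y) = (1)²·2.16 + (2)²·2.16 + 2·(1)·(2)·-0.36 = 9.36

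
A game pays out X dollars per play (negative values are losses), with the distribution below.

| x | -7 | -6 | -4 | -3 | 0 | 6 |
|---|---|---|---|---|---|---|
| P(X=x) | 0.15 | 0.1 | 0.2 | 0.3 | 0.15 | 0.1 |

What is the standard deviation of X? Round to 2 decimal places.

E[X] = (-7)(0.15) + (-6)(0.1) + (-4)(0.2) + (-3)(0.3) + (0)(0.15) + (6)(0.1) = -2.75
E[X²] = (-7)²(0.15) + (-6)²(0.1) + (-4)²(0.2) + (-3)²(0.3) + (0)²(0.15) + (6)²(0.1) = 20.45
var(X) = E[X²] − (E[X])² = 20.45 − (-2.75)² = 12.8875
σ(X) = √12.8875 ≈ 3.59

3.59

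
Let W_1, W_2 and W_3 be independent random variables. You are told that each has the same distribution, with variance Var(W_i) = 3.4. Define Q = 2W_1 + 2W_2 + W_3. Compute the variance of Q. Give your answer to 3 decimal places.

By independence, Var(Q) = (2)²Var(W_1) + (2)²Var(W_2) + (1)²Var(W_3)
= (2)²·3.4 + (2)²·3.4 + (1)²·3.4 = 30.6

30.600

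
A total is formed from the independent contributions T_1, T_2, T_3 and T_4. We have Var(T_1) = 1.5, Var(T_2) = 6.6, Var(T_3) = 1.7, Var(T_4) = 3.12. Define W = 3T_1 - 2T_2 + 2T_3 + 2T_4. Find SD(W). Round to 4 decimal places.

7.6929

By independence, Var(W) = (3)²Var(T_1) + (-2)²Var(T_2) + (2)²Var(T_3) + (2)²Var(T_4)
= (3)²·1.5 + (-2)²·6.6 + (2)²·1.7 + (2)²·3.12 = 59.18
SD(W) = √59.18 ≈ 7.6929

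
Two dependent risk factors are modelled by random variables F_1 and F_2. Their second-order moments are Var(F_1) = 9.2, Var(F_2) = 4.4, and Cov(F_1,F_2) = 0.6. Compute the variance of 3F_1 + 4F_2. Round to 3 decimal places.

Var(3F_1 + 4F_2) = (3)²·Var(F_1) + (4)²·Var(F_2) + 2·(3)·(4)·Cov(F_1,F_2)
= 9·9.2 + 16·4.4 + 24·0.6 = 167.6

167.600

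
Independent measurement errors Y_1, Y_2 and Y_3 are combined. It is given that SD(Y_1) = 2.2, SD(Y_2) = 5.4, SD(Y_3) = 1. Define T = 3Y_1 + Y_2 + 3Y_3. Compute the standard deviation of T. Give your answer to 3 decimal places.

Var(Y_1) = 4.84, Var(Y_2) = 29.16, Var(Y_3) = 1
By independence, Var(T) = (3)²Var(Y_1) + (1)²Var(Y_2) + (3)²Var(Y_3)
= (3)²·4.84 + (1)²·29.16 + (3)²·1 = 81.72
SD(T) = √81.72 ≈ 9.040

9.040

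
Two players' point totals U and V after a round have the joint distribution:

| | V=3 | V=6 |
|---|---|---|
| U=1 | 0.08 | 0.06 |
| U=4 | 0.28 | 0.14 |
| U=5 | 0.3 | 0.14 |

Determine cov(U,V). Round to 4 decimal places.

-0.1404

E[U] = 4.02,  E[V] = 4.02
E[UV] = 16.02
cov(U,V) = E[UV] − E[U]E[V] = 16.02 − (4.02)(4.02) = -0.1404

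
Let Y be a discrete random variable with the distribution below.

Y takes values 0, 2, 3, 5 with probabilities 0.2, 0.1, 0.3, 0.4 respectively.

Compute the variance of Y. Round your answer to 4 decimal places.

E[Y] = (0)(0.2) + (2)(0.1) + (3)(0.3) + (5)(0.4) = 3.1
E[Y²] = (0)²(0.2) + (2)²(0.1) + (3)²(0.3) + (5)²(0.4) = 13.1
V(Y) = E[Y²] − (E[Y])² = 13.1 − (3.1)² = 3.49

3.4900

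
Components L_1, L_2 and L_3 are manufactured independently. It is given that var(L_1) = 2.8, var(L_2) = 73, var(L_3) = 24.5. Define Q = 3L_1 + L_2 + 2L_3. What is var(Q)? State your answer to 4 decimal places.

196.2000

By independence, var(Q) = (3)²var(L_1) + (1)²var(L_2) + (2)²var(L_3)
= (3)²·2.8 + (1)²·73 + (2)²·24.5 = 196.2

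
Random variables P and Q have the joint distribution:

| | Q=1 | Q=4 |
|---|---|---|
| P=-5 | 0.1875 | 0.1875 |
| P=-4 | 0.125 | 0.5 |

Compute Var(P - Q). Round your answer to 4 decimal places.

E[P] = -4.375,  E[Q] = 3.0625,  E[PQ] = -13.1875
Var(P) = 19.375 − (-4.375)² = 0.234375;  Var(Q) = 11.3125 − (3.0625)² = 1.93359375
cov(P,Q) = -13.1875 − (-4.375)(3.0625) = 0.2109375
Var(P - Q) = (1)²·0.234375 + (-1)²·1.93359375 + 2·(1)·(-1)·0.2109375 = 1.74609375

1.7461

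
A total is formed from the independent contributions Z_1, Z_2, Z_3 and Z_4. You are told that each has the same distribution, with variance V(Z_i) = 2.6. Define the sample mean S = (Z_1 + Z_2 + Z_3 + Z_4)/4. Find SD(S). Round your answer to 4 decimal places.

By independence, V(S) = (0.25)²V(Z_1) + (0.25)²V(Z_2) + (0.25)²V(Z_3) + (0.25)²V(Z_4)
= (0.25)²·2.6 + (0.25)²·2.6 + (0.25)²·2.6 + (0.25)²·2.6 = 0.65
SD(S) = √0.65 ≈ 0.8062

0.8062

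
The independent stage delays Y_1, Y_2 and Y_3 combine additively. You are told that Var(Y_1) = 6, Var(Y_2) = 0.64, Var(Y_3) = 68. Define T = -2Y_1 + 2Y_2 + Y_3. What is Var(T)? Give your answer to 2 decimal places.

By independence, Var(T) = (-2)²Var(Y_1) + (2)²Var(Y_2) + (1)²Var(Y_3)
= (-2)²·6 + (2)²·0.64 + (1)²·68 = 94.56

94.56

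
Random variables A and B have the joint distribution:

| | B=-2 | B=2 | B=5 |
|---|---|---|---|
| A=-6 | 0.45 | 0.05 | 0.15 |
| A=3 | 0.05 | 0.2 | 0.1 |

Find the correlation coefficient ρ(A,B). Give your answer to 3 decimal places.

E[A] = -2.85,  E[B] = 0.75
E[AB] = 2.7
Cov(A,B) = E[AB] − E[A]E[B] = 2.7 − (-2.85)(0.75) = 4.8375
var(A) = 18.4275,  var(B) = 8.6875
ρ = 4.8375 / √(18.4275·8.6875) ≈ 0.382

0.382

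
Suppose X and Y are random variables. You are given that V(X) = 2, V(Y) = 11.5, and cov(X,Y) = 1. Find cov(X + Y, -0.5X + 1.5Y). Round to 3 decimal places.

cov(X + Y, -0.5X + 1.5Y) = (1)(-0.5)V(X) + (1)(1.5)V(Y) + [(1)(1.5) + (1)(-0.5)]cov(X,Y)
= -0.5·2 + 1.5·11.5 + 1·1 = 17.25

17.250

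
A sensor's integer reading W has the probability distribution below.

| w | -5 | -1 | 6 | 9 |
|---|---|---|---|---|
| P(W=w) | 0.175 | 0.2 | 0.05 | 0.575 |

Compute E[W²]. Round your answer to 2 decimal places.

E[W²] = (-5)²(0.175) + (-1)²(0.2) + (6)²(0.05) + (9)²(0.575) = 52.95

52.95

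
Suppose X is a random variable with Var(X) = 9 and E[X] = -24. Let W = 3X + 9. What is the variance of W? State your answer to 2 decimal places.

Var(3X + 9) = (3)²·Var(X) = 9·9 = 81

81.00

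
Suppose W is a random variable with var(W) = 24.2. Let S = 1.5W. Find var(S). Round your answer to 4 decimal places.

54.4500

var(1.5W) = (1.5)²·var(W) = 2.25·24.2 = 54.45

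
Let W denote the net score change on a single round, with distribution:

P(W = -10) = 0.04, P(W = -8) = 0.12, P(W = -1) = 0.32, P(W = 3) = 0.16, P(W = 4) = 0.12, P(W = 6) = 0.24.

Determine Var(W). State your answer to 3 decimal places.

E[W] = (-10)(0.04) + (-8)(0.12) + (-1)(0.32) + (3)(0.16) + (4)(0.12) + (6)(0.24) = 0.72
E[W²] = (-10)²(0.04) + (-8)²(0.12) + (-1)²(0.32) + (3)²(0.16) + (4)²(0.12) + (6)²(0.24) = 24
Var(W) = E[W²] − (E[W])² = 24 − (0.72)² = 23.4816

23.482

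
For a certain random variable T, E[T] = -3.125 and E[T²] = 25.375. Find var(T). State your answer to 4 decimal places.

15.6094

var(T) = 25.375 − (-3.125)² = 15.609375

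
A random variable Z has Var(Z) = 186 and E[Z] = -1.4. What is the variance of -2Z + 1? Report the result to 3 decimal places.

744.000

Var(-2Z + 1) = (-2)²·Var(Z) = 4·186 = 744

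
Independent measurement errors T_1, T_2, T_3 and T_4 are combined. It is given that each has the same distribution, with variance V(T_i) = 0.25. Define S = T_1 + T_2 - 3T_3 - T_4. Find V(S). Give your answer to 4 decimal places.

By independence, V(S) = (1)²V(T_1) + (1)²V(T_2) + (-3)²V(T_3) + (-1)²V(T_4)
= (1)²·0.25 + (1)²·0.25 + (-3)²·0.25 + (-1)²·0.25 = 3

3.0000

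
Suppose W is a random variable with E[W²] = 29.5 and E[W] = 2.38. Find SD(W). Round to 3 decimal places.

4.882

var(W) = 29.5 − (2.38)² = 23.8356
SD(W) = √23.8356 ≈ 4.882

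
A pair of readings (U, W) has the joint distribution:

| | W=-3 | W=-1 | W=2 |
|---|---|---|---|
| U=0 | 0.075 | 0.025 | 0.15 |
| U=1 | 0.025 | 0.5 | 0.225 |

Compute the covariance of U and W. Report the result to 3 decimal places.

E[U] = 0.75,  E[W] = -0.075
E[UW] = -0.125
cov(U,W) = E[UW] − E[U]E[W] = -0.125 − (0.75)(-0.075) = -0.06875

-0.069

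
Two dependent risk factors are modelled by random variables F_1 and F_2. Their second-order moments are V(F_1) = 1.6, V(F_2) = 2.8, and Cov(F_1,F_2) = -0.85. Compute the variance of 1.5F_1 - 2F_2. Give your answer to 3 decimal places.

19.900

V(1.5F_1 - 2F_2) = (1.5)²·V(F_1) + (-2)²·V(F_2) + 2·(1.5)·(-2)·Cov(F_1,F_2)
= 2.25·1.6 + 4·2.8 + -6·-0.85 = 19.9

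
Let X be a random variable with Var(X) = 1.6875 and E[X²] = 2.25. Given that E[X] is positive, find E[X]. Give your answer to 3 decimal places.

(E[X])² = E[X²] − Var(X) = 2.25 − 1.6875 = 0.5625
E[X] = √0.5625 = 0.75

0.750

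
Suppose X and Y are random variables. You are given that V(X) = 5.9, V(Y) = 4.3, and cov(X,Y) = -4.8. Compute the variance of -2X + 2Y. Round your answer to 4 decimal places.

79.2000

V(-2X + 2Y) = (-2)²·V(X) + (2)²·V(Y) + 2·(-2)·(2)·cov(X,Y)
= 4·5.9 + 4·4.3 + -8·-4.8 = 79.2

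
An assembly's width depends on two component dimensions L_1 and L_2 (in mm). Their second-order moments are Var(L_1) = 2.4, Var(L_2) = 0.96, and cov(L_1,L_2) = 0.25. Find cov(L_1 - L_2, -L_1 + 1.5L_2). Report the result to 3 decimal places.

cov(L_1 - L_2, -L_1 + 1.5L_2) = (1)(-1)Var(L_1) + (-1)(1.5)Var(L_2) + [(1)(1.5) + (-1)(-1)]cov(L_1,L_2)
= -1·2.4 + -1.5·0.96 + 2.5·0.25 = -3.215

-3.215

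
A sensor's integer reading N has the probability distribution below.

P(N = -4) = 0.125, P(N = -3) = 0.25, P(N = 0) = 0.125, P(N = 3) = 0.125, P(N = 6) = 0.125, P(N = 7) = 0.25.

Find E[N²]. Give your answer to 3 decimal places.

E[N²] = (-4)²(0.125) + (-3)²(0.25) + (0)²(0.125) + (3)²(0.125) + (6)²(0.125) + (7)²(0.25) = 22.125

22.125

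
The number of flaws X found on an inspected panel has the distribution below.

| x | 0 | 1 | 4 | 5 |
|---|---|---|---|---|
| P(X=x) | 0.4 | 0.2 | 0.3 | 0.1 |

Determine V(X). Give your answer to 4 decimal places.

E[X] = (0)(0.4) + (1)(0.2) + (4)(0.3) + (5)(0.1) = 1.9
E[X²] = (0)²(0.4) + (1)²(0.2) + (4)²(0.3) + (5)²(0.1) = 7.5
V(X) = E[X²] − (E[X])² = 7.5 − (1.9)² = 3.89

3.8900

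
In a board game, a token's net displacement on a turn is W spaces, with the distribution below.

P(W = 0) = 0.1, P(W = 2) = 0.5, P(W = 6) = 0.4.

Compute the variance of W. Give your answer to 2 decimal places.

E[W] = (0)(0.1) + (2)(0.5) + (6)(0.4) = 3.4
E[W²] = (0)²(0.1) + (2)²(0.5) + (6)²(0.4) = 16.4
Var(W) = E[W²] − (E[W])² = 16.4 − (3.4)² = 4.84

4.84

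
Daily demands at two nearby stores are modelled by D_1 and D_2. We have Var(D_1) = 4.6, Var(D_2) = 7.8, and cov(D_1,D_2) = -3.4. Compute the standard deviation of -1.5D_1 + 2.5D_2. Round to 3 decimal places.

9.198

Var(-1.5D_1 + 2.5D_2) = (-1.5)²·Var(D_1) + (2.5)²·Var(D_2) + 2·(-1.5)·(2.5)·cov(D_1,D_2)
= 2.25·4.6 + 6.25·7.8 + -7.5·-3.4 = 84.6
σ(-1.5D_1 + 2.5D_2) = √84.6 ≈ 9.198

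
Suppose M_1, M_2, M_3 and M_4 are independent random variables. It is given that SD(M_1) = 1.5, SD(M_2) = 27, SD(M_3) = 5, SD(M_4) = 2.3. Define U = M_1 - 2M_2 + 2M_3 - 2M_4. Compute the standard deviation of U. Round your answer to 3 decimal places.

Var(M_1) = 2.25, Var(M_2) = 729, Var(M_3) = 25, Var(M_4) = 5.29
By independence, Var(U) = (1)²Var(M_1) + (-2)²Var(M_2) + (2)²Var(M_3) + (-2)²Var(M_4)
= (1)²·2.25 + (-2)²·729 + (2)²·25 + (-2)²·5.29 = 3039.41
SD(U) = √3039.41 ≈ 55.131

55.131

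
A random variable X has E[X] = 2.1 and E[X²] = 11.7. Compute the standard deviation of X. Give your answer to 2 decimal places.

2.70

Var(X) = 11.7 − (2.1)² = 7.29
SD(X) = √7.29 ≈ 2.70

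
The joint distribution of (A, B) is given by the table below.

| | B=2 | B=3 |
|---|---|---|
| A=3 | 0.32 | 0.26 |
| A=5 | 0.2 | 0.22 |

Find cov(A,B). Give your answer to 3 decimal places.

E[A] = 3.84,  E[B] = 2.48
E[AB] = 9.56
cov(A,B) = E[AB] − E[A]E[B] = 9.56 − (3.84)(2.48) = 0.0368

0.037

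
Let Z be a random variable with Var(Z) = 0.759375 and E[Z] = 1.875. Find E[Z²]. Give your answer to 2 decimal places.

4.28

E[Z²] = Var(Z) + (E[Z])² = 0.759375 + (1.875)² = 4.275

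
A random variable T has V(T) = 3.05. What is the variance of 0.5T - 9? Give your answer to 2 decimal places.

0.76

V(0.5T - 9) = (0.5)²·V(T) = 0.25·3.05 = 0.7625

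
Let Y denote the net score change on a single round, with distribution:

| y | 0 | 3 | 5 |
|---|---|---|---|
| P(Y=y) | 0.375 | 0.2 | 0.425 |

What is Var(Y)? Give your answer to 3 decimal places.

E[Y] = (0)(0.375) + (3)(0.2) + (5)(0.425) = 2.725
E[Y²] = (0)²(0.375) + (3)²(0.2) + (5)²(0.425) = 12.425
Var(Y) = E[Y²] − (E[Y])² = 12.425 − (2.725)² = 4.999375

4.999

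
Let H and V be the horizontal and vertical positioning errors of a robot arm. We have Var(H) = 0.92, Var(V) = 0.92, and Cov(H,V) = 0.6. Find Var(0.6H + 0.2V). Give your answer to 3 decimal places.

0.512

Var(0.6H + 0.2V) = (0.6)²·Var(H) + (0.2)²·Var(V) + 2·(0.6)·(0.2)·Cov(H,V)
= 0.36·0.92 + 0.04·0.92 + 0.24·0.6 = 0.512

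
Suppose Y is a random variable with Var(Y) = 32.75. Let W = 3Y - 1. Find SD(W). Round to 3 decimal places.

17.168

Var(3Y - 1) = (3)²·32.75 = 294.75
SD(W) = √294.75 ≈ 17.168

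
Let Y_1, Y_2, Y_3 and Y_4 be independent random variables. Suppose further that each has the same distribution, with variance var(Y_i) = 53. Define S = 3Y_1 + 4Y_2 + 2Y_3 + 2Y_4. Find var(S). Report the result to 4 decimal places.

1749.0000

By independence, var(S) = (3)²var(Y_1) + (4)²var(Y_2) + (2)²var(Y_3) + (2)²var(Y_4)
= (3)²·53 + (4)²·53 + (2)²·53 + (2)²·53 = 1749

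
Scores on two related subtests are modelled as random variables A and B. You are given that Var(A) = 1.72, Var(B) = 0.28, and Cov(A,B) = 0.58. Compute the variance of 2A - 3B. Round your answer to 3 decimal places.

2.440

Var(2A - 3B) = (2)²·Var(A) + (-3)²·Var(B) + 2·(2)·(-3)·Cov(A,B)
= 4·1.72 + 9·0.28 + -12·0.58 = 2.44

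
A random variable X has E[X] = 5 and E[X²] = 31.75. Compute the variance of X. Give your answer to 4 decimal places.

6.7500

Var(X) = 31.75 − (5)² = 6.75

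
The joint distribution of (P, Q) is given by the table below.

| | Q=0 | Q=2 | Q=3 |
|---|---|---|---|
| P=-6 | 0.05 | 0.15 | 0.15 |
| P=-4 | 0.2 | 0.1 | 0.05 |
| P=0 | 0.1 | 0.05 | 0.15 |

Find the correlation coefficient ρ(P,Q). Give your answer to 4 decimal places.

-0.0402

E[P] = -3.5,  E[Q] = 1.65
E[PQ] = -5.9
Cov(P,Q) = E[PQ] − E[P]E[Q] = -5.9 − (-3.5)(1.65) = -0.125
V(P) = 5.95,  V(Q) = 1.6275
ρ = -0.125 / √(5.95·1.6275) ≈ -0.0402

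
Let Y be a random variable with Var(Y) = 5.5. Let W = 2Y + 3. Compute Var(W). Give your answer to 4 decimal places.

22.0000

Var(2Y + 3) = (2)²·Var(Y) = 4·5.5 = 22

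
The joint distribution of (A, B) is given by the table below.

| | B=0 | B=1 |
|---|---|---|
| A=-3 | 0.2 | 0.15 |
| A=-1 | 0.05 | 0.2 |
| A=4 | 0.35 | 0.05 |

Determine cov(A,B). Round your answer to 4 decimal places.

-0.5700

E[A] = 0.3,  E[B] = 0.4
E[AB] = -0.45
cov(A,B) = E[AB] − E[A]E[B] = -0.45 − (0.3)(0.4) = -0.57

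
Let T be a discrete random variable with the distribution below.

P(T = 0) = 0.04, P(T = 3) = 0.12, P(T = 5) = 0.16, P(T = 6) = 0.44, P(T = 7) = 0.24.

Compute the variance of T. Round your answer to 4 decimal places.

E[T] = (0)(0.04) + (3)(0.12) + (5)(0.16) + (6)(0.44) + (7)(0.24) = 5.48
E[T²] = (0)²(0.04) + (3)²(0.12) + (5)²(0.16) + (6)²(0.44) + (7)²(0.24) = 32.68
V(T) = E[T²] − (E[T])² = 32.68 − (5.48)² = 2.6496

2.6496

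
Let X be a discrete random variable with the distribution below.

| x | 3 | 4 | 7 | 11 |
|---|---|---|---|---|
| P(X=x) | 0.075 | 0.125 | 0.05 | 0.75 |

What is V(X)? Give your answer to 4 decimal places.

E[X] = (3)(0.075) + (4)(0.125) + (7)(0.05) + (11)(0.75) = 9.325
E[X²] = (3)²(0.075) + (4)²(0.125) + (7)²(0.05) + (11)²(0.75) = 95.875
V(X) = E[X²] − (E[X])² = 95.875 − (9.325)² = 8.919375

8.9194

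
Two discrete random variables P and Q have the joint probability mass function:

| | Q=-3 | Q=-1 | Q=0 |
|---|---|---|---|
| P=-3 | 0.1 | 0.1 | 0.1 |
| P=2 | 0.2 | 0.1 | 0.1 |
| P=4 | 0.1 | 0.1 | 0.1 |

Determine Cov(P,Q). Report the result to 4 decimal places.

-0.1500

E[P] = 1.1,  E[Q] = -1.5
E[PQ] = -1.8
Cov(P,Q) = E[PQ] − E[P]E[Q] = -1.8 − (1.1)(-1.5) = -0.15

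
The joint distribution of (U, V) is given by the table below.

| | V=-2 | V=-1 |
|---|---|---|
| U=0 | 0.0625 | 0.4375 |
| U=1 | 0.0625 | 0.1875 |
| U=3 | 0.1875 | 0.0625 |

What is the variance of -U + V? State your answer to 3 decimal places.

2.340

E[U] = 1,  E[V] = -1.3125,  E[UV] = -1.625
Var(U) = 2.5 − (1)² = 1.5;  Var(V) = 1.9375 − (-1.3125)² = 0.21484375
cov(U,V) = -1.625 − (1)(-1.3125) = -0.3125
Var(-U + V) = (-1)²·1.5 + (1)²·0.21484375 + 2·(-1)·(1)·-0.3125 = 2.33984375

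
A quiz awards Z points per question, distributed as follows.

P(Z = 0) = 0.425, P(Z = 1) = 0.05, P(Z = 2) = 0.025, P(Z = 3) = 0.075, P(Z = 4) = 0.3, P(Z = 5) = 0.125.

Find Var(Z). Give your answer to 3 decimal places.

E[Z] = (0)(0.425) + (1)(0.05) + (2)(0.025) + (3)(0.075) + (4)(0.3) + (5)(0.125) = 2.15
E[Z²] = (0)²(0.425) + (1)²(0.05) + (2)²(0.025) + (3)²(0.075) + (4)²(0.3) + (5)²(0.125) = 8.75
Var(Z) = E[Z²] − (E[Z])² = 8.75 − (2.15)² = 4.1275

4.128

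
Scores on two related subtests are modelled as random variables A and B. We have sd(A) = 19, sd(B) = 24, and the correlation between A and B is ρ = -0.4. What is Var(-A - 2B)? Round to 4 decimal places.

1935.4000

Var(A) = (19)² = 361;  Var(B) = (24)² = 576
cov(A,B) = ρ·sd(A)·sd(B) = -0.4·19·24 = -182.4
Var(-A - 2B) = (-1)²·Var(A) + (-2)²·Var(B) + 2·(-1)·(-2)·cov(A,B)
= 1·361 + 4·576 + 4·-182.4 = 1935.4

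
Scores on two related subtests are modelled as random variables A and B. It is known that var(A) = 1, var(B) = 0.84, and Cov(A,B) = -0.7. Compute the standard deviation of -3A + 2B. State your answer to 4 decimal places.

4.5563

var(-3A + 2B) = (-3)²·var(A) + (2)²·var(B) + 2·(-3)·(2)·Cov(A,B)
= 9·1 + 4·0.84 + -12·-0.7 = 20.76
σ(-3A + 2B) = √20.76 ≈ 4.5563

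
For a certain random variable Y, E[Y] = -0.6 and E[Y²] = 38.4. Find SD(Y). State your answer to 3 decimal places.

Var(Y) = 38.4 − (-0.6)² = 38.04
SD(Y) = √38.04 ≈ 6.168

6.168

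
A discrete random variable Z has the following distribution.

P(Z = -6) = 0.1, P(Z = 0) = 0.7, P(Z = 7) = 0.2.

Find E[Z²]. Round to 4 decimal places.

13.4000

E[Z²] = (-6)²(0.1) + (0)²(0.7) + (7)²(0.2) = 13.4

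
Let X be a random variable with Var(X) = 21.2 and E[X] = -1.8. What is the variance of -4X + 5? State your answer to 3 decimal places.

Var(-4X + 5) = (-4)²·Var(X) = 16·21.2 = 339.2

339.200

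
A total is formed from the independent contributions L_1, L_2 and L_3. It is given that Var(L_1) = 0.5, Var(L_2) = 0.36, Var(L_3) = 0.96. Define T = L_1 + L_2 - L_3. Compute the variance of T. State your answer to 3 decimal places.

By independence, Var(T) = (1)²Var(L_1) + (1)²Var(L_2) + (-1)²Var(L_3)
= (1)²·0.5 + (1)²·0.36 + (-1)²·0.96 = 1.82

1.820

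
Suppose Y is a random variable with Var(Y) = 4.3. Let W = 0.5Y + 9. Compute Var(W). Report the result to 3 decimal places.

1.075

Var(0.5Y + 9) = (0.5)²·Var(Y) = 0.25·4.3 = 1.075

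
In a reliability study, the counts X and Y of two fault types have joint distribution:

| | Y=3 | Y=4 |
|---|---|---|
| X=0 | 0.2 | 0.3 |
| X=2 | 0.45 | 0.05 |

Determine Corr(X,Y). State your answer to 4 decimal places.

-0.5241

E[X] = 1,  E[Y] = 3.35
E[XY] = 3.1
cov(X,Y) = E[XY] − E[X]E[Y] = 3.1 − (1)(3.35) = -0.25
var(X) = 1,  var(Y) = 0.2275
ρ = -0.25 / √(1·0.2275) ≈ -0.5241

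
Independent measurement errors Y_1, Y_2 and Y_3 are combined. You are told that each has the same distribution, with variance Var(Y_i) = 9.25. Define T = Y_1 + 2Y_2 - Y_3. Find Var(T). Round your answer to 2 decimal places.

By independence, Var(T) = (1)²Var(Y_1) + (2)²Var(Y_2) + (-1)²Var(Y_3)
= (1)²·9.25 + (2)²·9.25 + (-1)²·9.25 = 55.5

55.50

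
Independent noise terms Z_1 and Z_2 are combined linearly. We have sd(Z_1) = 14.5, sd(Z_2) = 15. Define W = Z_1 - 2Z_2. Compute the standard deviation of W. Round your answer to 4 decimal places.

33.3204

Var(Z_1) = 210.25, Var(Z_2) = 225
By independence, Var(W) = (1)²Var(Z_1) + (-2)²Var(Z_2)
= (1)²·210.25 + (-2)²·225 = 1110.25
sd(W) = √1110.25 ≈ 33.3204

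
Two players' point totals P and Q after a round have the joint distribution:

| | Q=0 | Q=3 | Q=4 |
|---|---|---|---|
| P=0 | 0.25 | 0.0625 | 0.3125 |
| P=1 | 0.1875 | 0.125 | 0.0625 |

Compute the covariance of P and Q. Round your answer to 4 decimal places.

-0.1484

E[P] = 0.375,  E[Q] = 2.0625
E[PQ] = 0.625
Cov(P,Q) = E[PQ] − E[P]E[Q] = 0.625 − (0.375)(2.0625) = -0.1484375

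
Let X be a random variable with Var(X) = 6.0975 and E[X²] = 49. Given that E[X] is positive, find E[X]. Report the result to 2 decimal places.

(E[X])² = E[X²] − Var(X) = 49 − 6.0975 = 42.9025
E[X] = √42.9025 = 6.55

6.55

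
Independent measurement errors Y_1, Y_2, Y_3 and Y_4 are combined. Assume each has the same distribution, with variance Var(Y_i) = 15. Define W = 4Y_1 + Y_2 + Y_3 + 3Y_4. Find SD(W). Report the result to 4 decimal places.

By independence, Var(W) = (4)²Var(Y_1) + (1)²Var(Y_2) + (1)²Var(Y_3) + (3)²Var(Y_4)
= (4)²·15 + (1)²·15 + (1)²·15 + (3)²·15 = 405
SD(W) = √405 ≈ 20.1246

20.1246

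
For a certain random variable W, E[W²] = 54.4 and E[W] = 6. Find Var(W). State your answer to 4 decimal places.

18.4000

Var(W) = 54.4 − (6)² = 18.4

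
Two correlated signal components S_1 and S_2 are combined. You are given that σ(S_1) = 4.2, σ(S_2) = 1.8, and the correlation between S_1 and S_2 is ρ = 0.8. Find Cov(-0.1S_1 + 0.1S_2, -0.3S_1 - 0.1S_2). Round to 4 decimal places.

V(S_1) = (4.2)² = 17.64;  V(S_2) = (1.8)² = 3.24
Cov(S_1,S_2) = ρ·σ(S_1)·σ(S_2) = 0.8·4.2·1.8 = 6.048
Cov(-0.1S_1 + 0.1S_2, -0.3S_1 - 0.1S_2) = (-0.1)(-0.3)V(S_1) + (0.1)(-0.1)V(S_2) + [(-0.1)(-0.1) + (0.1)(-0.3)]Cov(S_1,S_2)
= 0.03·17.64 + -0.01·3.24 + -0.02·6.048 = 0.37584

0.3758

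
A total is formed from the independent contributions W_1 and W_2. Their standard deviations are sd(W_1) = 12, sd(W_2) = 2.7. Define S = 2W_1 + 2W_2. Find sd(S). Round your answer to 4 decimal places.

Var(W_1) = 144, Var(W_2) = 7.29
By independence, Var(S) = (2)²Var(W_1) + (2)²Var(W_2)
= (2)²·144 + (2)²·7.29 = 605.16
sd(S) = √605.16 ≈ 24.6000

24.6000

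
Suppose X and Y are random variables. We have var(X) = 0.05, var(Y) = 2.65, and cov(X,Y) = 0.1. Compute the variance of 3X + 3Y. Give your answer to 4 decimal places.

26.1000

var(3X + 3Y) = (3)²·var(X) + (3)²·var(Y) + 2·(3)·(3)·cov(X,Y)
= 9·0.05 + 9·2.65 + 18·0.1 = 26.1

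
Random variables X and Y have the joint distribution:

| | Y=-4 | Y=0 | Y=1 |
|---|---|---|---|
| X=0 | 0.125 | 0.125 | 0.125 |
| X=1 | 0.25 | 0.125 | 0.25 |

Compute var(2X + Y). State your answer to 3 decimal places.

E[X] = 0.625,  E[Y] = -1.125,  E[XY] = -0.75
var(X) = 0.625 − (0.625)² = 0.234375;  var(Y) = 6.375 − (-1.125)² = 5.109375
cov(X,Y) = -0.75 − (0.625)(-1.125) = -0.046875
var(2X + Y) = (2)²·0.234375 + (1)²·5.109375 + 2·(2)·(1)·-0.046875 = 5.859375

5.859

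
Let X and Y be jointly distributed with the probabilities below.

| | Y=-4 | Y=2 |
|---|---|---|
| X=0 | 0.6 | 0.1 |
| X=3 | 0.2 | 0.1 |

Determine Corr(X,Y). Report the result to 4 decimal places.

E[X] = 0.9,  E[Y] = -2.8
E[XY] = -1.8
cov(X,Y) = E[XY] − E[X]E[Y] = -1.8 − (0.9)(-2.8) = 0.72
V(X) = 1.89,  V(Y) = 5.76
ρ = 0.72 / √(1.89·5.76) ≈ 0.2182

0.2182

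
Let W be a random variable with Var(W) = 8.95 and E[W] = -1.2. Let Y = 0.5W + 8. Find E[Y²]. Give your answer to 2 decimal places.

57.00

E[0.5W + 8] = 0.5·-1.2 + 8 = 7.4
Var(0.5W + 8) = (0.5)²·8.95 = 2.2375
E[Y²] = Var(Y) + (E[Y])² = 2.2375 + (7.4)² = 56.9975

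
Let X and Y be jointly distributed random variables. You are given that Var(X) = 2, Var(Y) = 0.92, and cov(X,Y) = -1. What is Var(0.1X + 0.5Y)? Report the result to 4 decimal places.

Var(0.1X + 0.5Y) = (0.1)²·Var(X) + (0.5)²·Var(Y) + 2·(0.1)·(0.5)·cov(X,Y)
= 0.01·2 + 0.25·0.92 + 0.1·-1 = 0.15

0.1500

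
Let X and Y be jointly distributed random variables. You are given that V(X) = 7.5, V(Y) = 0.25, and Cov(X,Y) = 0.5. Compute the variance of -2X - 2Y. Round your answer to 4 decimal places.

V(-2X - 2Y) = (-2)²·V(X) + (-2)²·V(Y) + 2·(-2)·(-2)·Cov(X,Y)
= 4·7.5 + 4·0.25 + 8·0.5 = 35

35.0000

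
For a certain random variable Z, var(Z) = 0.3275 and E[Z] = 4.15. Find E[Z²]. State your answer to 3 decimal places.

E[Z²] = var(Z) + (E[Z])² = 0.3275 + (4.15)² = 17.55

17.550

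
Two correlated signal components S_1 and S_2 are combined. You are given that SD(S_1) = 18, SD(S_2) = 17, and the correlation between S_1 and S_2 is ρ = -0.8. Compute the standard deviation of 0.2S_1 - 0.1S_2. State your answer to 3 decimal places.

Var(S_1) = (18)² = 324;  Var(S_2) = (17)² = 289
Cov(S_1,S_2) = ρ·SD(S_1)·SD(S_2) = -0.8·18·17 = -244.8
Var(0.2S_1 - 0.1S_2) = (0.2)²·Var(S_1) + (-0.1)²·Var(S_2) + 2·(0.2)·(-0.1)·Cov(S_1,S_2)
= 0.04·324 + 0.01·289 + -0.04·-244.8 = 25.642
SD(0.2S_1 - 0.1S_2) = √25.642 ≈ 5.064

5.064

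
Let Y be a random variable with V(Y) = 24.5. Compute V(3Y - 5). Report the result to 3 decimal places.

V(3Y - 5) = (3)²·V(Y) = 9·24.5 = 220.5

220.500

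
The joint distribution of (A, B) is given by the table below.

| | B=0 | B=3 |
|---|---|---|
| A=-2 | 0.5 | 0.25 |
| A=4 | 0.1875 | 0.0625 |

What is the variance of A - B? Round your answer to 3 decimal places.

E[A] = -0.5,  E[B] = 0.9375,  E[AB] = -0.75
var(A) = 7 − (-0.5)² = 6.75;  var(B) = 2.8125 − (0.9375)² = 1.93359375
Cov(A,B) = -0.75 − (-0.5)(0.9375) = -0.28125
var(A - B) = (1)²·6.75 + (-1)²·1.93359375 + 2·(1)·(-1)·-0.28125 = 9.24609375

9.246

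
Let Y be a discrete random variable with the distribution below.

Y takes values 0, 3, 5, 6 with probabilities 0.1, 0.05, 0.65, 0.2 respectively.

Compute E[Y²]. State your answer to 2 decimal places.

23.90

E[Y²] = (0)²(0.1) + (3)²(0.05) + (5)²(0.65) + (6)²(0.2) = 23.9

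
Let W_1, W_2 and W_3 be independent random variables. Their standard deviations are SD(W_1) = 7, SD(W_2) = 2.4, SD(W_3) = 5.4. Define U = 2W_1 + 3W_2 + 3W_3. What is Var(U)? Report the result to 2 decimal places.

510.28

Var(W_1) = 49, Var(W_2) = 5.76, Var(W_3) = 29.16
By independence, Var(U) = (2)²Var(W_1) + (3)²Var(W_2) + (3)²Var(W_3)
= (2)²·49 + (3)²·5.76 + (3)²·29.16 = 510.28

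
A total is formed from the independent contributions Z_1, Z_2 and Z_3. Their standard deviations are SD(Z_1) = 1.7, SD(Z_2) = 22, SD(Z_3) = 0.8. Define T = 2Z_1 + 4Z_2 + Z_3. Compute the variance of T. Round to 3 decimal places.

var(Z_1) = 2.89, var(Z_2) = 484, var(Z_3) = 0.64
By independence, var(T) = (2)²var(Z_1) + (4)²var(Z_2) + (1)²var(Z_3)
= (2)²·2.89 + (4)²·484 + (1)²·0.64 = 7756.2

7756.200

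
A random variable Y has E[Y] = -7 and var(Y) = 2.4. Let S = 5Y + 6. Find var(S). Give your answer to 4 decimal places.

60.0000

var(5Y + 6) = (5)²·var(Y) = 25·2.4 = 60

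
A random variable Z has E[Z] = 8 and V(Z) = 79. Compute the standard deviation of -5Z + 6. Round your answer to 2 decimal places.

44.44

V(-5Z + 6) = (-5)²·79 = 1975
σ(-5Z + 6) = √1975 ≈ 44.44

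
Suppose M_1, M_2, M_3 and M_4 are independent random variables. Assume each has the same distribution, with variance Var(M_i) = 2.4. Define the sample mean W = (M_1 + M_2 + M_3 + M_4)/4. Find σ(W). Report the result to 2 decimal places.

0.77

By independence, Var(W) = (0.25)²Var(M_1) + (0.25)²Var(M_2) + (0.25)²Var(M_3) + (0.25)²Var(M_4)
= (0.25)²·2.4 + (0.25)²·2.4 + (0.25)²·2.4 + (0.25)²·2.4 = 0.6
σ(W) = √0.6 ≈ 0.77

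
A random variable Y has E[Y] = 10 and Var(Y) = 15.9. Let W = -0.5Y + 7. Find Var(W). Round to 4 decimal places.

3.9750

Var(-0.5Y + 7) = (-0.5)²·Var(Y) = 0.25·15.9 = 3.975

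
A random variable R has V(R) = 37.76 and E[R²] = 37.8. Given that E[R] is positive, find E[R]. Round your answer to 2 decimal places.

0.20

(E[R])² = E[R²] − V(R) = 37.8 − 37.76 = 0.04
E[R] = √0.04 = 0.2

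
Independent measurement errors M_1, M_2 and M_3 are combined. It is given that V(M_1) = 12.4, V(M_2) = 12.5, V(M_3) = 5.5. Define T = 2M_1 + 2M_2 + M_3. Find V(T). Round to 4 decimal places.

105.1000

By independence, V(T) = (2)²V(M_1) + (2)²V(M_2) + (1)²V(M_3)
= (2)²·12.4 + (2)²·12.5 + (1)²·5.5 = 105.1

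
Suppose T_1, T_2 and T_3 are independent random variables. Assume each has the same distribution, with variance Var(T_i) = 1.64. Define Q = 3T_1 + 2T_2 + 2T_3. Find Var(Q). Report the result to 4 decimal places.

By independence, Var(Q) = (3)²Var(T_1) + (2)²Var(T_2) + (2)²Var(T_3)
= (3)²·1.64 + (2)²·1.64 + (2)²·1.64 = 27.88

27.8800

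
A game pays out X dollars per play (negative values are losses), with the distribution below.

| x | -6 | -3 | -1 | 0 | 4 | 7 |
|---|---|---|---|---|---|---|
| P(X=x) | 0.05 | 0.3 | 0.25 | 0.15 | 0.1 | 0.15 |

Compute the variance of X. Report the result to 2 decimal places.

13.70

E[X] = (-6)(0.05) + (-3)(0.3) + (-1)(0.25) + (0)(0.15) + (4)(0.1) + (7)(0.15) = 0
E[X²] = (-6)²(0.05) + (-3)²(0.3) + (-1)²(0.25) + (0)²(0.15) + (4)²(0.1) + (7)²(0.15) = 13.7
Var(X) = E[X²] − (E[X])² = 13.7 − (0)² = 13.7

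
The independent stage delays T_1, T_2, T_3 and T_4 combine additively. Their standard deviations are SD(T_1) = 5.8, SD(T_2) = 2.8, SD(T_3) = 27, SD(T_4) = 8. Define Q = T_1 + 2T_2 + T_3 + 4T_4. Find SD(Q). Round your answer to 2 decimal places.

42.64

Var(T_1) = 33.64, Var(T_2) = 7.84, Var(T_3) = 729, Var(T_4) = 64
By independence, Var(Q) = (1)²Var(T_1) + (2)²Var(T_2) + (1)²Var(T_3) + (4)²Var(T_4)
= (1)²·33.64 + (2)²·7.84 + (1)²·729 + (4)²·64 = 1818
SD(Q) = √1818 ≈ 42.64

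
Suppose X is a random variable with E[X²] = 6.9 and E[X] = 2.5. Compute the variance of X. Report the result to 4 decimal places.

0.6500

Var(X) = 6.9 − (2.5)² = 0.65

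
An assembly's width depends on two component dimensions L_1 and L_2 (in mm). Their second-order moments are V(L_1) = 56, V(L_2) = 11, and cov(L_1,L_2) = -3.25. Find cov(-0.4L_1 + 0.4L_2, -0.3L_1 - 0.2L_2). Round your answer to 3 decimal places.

5.970

cov(-0.4L_1 + 0.4L_2, -0.3L_1 - 0.2L_2) = (-0.4)(-0.3)V(L_1) + (0.4)(-0.2)V(L_2) + [(-0.4)(-0.2) + (0.4)(-0.3)]cov(L_1,L_2)
= 0.12·56 + -0.08·11 + -0.04·-3.25 = 5.97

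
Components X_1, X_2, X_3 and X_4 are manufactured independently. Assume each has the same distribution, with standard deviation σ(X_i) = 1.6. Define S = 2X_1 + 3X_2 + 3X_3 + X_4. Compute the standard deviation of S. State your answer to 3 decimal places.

7.673

V(X_i) = (1.6)² = 2.56
By independence, V(S) = (2)²V(X_1) + (3)²V(X_2) + (3)²V(X_3) + (1)²V(X_4)
= (2)²·2.56 + (3)²·2.56 + (3)²·2.56 + (1)²·2.56 = 58.88
σ(S) = √58.88 ≈ 7.673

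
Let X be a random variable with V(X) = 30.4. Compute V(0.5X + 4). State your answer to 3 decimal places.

7.600

V(0.5X + 4) = (0.5)²·V(X) = 0.25·30.4 = 7.6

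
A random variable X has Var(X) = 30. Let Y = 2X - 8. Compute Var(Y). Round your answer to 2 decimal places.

120.00

Var(2X - 8) = (2)²·Var(X) = 4·30 = 120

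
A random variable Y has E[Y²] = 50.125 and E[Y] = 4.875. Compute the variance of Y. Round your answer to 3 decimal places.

26.359

Var(Y) = 50.125 − (4.875)² = 26.359375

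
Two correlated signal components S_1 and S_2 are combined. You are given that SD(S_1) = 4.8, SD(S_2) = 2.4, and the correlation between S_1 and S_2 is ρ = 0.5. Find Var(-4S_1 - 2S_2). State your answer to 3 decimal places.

Var(S_1) = (4.8)² = 23.04;  Var(S_2) = (2.4)² = 5.76
cov(S_1,S_2) = ρ·SD(S_1)·SD(S_2) = 0.5·4.8·2.4 = 5.76
Var(-4S_1 - 2S_2) = (-4)²·Var(S_1) + (-2)²·Var(S_2) + 2·(-4)·(-2)·cov(S_1,S_2)
= 16·23.04 + 4·5.76 + 16·5.76 = 483.84

483.840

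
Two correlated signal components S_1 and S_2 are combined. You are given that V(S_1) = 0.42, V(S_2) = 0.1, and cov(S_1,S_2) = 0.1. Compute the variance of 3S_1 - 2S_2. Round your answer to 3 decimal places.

2.980

V(3S_1 - 2S_2) = (3)²·V(S_1) + (-2)²·V(S_2) + 2·(3)·(-2)·cov(S_1,S_2)
= 9·0.42 + 4·0.1 + -12·0.1 = 2.98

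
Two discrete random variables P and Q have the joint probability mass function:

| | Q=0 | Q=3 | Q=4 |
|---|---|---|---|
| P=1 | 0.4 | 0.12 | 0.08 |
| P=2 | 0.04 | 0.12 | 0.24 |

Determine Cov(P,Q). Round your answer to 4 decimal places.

0.5200

E[P] = 1.4,  E[Q] = 2
E[PQ] = 3.32
Cov(P,Q) = E[PQ] − E[P]E[Q] = 3.32 − (1.4)(2) = 0.52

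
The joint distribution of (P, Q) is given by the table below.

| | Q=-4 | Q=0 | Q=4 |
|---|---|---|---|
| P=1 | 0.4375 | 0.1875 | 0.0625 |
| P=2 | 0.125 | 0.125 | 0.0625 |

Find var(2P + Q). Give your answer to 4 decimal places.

9.9844

E[P] = 1.3125,  E[Q] = -1.75,  E[PQ] = -2
var(P) = 1.9375 − (1.3125)² = 0.21484375;  var(Q) = 11 − (-1.75)² = 7.9375
Cov(P,Q) = -2 − (1.3125)(-1.75) = 0.296875
var(2P + Q) = (2)²·0.21484375 + (1)²·7.9375 + 2·(2)·(1)·0.296875 = 9.984375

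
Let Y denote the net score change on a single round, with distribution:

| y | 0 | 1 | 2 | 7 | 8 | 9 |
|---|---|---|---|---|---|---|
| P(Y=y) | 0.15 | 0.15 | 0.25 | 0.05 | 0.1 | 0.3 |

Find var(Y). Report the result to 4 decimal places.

E[Y] = (0)(0.15) + (1)(0.15) + (2)(0.25) + (7)(0.05) + (8)(0.1) + (9)(0.3) = 4.5
E[Y²] = (0)²(0.15) + (1)²(0.15) + (2)²(0.25) + (7)²(0.05) + (8)²(0.1) + (9)²(0.3) = 34.3
var(Y) = E[Y²] − (E[Y])² = 34.3 − (4.5)² = 14.05

14.0500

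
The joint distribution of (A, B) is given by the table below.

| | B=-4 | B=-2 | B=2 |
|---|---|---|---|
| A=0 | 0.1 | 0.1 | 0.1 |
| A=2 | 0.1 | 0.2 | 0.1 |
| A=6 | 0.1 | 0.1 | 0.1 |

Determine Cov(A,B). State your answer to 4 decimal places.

0.0400

E[A] = 2.6,  E[B] = -1.4
E[AB] = -3.6
Cov(A,B) = E[AB] − E[A]E[B] = -3.6 − (2.6)(-1.4) = 0.04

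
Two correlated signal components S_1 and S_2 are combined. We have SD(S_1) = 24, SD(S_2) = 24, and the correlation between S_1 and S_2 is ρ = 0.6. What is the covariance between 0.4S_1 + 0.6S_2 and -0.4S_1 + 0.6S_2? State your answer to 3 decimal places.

115.200

var(S_1) = (24)² = 576;  var(S_2) = (24)² = 576
Cov(S_1,S_2) = ρ·SD(S_1)·SD(S_2) = 0.6·24·24 = 345.6
Cov(0.4S_1 + 0.6S_2, -0.4S_1 + 0.6S_2) = (0.4)(-0.4)var(S_1) + (0.6)(0.6)var(S_2) + [(0.4)(0.6) + (0.6)(-0.4)]Cov(S_1,S_2)
= -0.16·576 + 0.36·576 + 0·345.6 = 115.2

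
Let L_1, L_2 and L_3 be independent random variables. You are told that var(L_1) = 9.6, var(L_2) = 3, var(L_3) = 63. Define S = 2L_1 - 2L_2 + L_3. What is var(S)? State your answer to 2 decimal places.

113.40

By independence, var(S) = (2)²var(L_1) + (-2)²var(L_2) + (1)²var(L_3)
= (2)²·9.6 + (-2)²·3 + (1)²·63 = 113.4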